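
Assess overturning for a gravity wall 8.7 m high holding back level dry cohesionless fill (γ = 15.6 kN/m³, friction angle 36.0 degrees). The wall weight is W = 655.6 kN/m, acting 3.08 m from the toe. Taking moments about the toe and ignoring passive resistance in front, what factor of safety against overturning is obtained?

4.54

K_a = tan²(45° − 36.0°/2) = 0.2596.
P_a = ½K_aγH² = 0.5×0.2596×15.6×8.7² = 153.3 kN/m, acting at H/3 = 2.900 m above the base.
Overturning moment M_o = P_a × H/3 = 153.3 × 2.900 = 444.5.
Resisting moment M_r = W × 3.08 = 655.6 × 3.08 = 2019.
FS_overturning = M_r/M_o = 2019/444.5 = 4.543.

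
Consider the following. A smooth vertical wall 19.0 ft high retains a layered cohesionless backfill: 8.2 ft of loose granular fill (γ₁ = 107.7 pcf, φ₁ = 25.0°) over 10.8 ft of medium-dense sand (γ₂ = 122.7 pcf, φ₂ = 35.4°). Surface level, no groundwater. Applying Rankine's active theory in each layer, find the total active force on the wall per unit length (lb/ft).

K_a1 = tan²(45°−25.0°/2) = 0.4059; K_a2 = tan²(45°−35.4°/2) = 0.2664.
Layer 1: σ at base = K_a1 γ₁ h₁ = 358.4 psf; P₁ = ½×358.4×8.2 = 1470.
Layer 2: σ_v at top = γ₁h₁ = 883.1; σ_h top = K_a2×883.1 = 235.3; σ_h base = K_a2×(883.1+122.7×10.8) = 588.3.
P₂ = ½(235.3+588.3)×10.8 = 4447. Total P_a = 1470+4447 = 5917 lb/ft.

5920 lb/ft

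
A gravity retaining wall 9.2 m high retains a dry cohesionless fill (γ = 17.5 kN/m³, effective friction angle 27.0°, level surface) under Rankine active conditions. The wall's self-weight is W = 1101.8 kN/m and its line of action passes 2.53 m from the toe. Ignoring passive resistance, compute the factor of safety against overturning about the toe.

3.27

K_a = tan²(45° − 27.0°/2) = 0.3755.
P_a = ½K_aγH² = 0.5×0.3755×17.5×9.2² = 278.1 kN/m, acting at H/3 = 3.067 m above the base.
Overturning moment M_o = P_a × H/3 = 278.1 × 3.067 = 852.9.
Resisting moment M_r = W × 2.53 = 1101.8 × 2.53 = 2788.
FS_overturning = M_r/M_o = 2788/852.9 = 3.268.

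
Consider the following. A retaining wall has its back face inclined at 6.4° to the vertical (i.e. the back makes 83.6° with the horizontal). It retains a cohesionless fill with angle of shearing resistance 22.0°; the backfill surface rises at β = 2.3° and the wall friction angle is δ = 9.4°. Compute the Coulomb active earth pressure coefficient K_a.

0.479

K_a = sin²(α+φ) / [sin²α · sin(α−δ) · (1 + √{sin(φ+δ)sin(φ−β) / (sin(α−δ)sin(α+β))})²].
With α = 83.6°, φ = 22.0°, δ = 9.4°, β = 2.3°: K_a = 0.4789.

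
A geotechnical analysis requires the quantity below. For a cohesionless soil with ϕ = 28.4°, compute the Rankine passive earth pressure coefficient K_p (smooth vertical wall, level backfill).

K_p = (1 + sin φ)/(1 − sin φ) = tan²(45° + 28.4°/2) = 2.814.

2.81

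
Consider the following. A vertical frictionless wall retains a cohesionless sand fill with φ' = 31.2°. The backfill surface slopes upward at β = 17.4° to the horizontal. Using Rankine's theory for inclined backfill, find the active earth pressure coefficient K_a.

K_a = cos β · (cos β − √(cos²β − cos²φ)) / (cos β + √(cos²β − cos²φ)).
cos β = 0.9542, cos φ = 0.8554, √(cos²β − cos²φ) = 0.4230.
K_a = 0.9542 × (0.9542 − 0.4230)/(0.9542 + 0.4230) = 0.3681.

0.368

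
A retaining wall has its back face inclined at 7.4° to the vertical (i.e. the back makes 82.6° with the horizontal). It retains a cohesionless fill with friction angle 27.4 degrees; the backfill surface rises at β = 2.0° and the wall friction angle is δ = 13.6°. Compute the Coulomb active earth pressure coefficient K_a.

K_a = sin²(α+φ) / [sin²α · sin(α−δ) · (1 + √{sin(φ+δ)sin(φ−β) / (sin(α−δ)sin(α+β))})²].
With α = 82.6°, φ = 27.4°, δ = 13.6°, β = 2.0°: K_a = 0.4002.

0.400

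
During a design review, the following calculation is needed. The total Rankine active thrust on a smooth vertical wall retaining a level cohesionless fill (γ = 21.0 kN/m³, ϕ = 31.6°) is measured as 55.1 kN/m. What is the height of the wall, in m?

4.10 m

K_a = 0.3123. P_a = ½ K_a γ H² ⇒ H = √(2P_a/(K_a γ)).
H = √(2×55.1/(0.3123×21.0)) = 4.099 m.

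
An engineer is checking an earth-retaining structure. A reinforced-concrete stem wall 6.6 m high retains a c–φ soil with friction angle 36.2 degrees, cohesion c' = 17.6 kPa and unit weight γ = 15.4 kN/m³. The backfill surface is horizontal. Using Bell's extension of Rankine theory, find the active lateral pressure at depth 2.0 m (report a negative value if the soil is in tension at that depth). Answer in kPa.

K_a = (1 − sin φ)/(1 + sin φ) = 0.2574.
σ_a = K_a γ z − 2c√K_a = 0.2574×15.4×2.0 − 2×17.6×0.5073 = -9.931 kPa.

-9.93 kPa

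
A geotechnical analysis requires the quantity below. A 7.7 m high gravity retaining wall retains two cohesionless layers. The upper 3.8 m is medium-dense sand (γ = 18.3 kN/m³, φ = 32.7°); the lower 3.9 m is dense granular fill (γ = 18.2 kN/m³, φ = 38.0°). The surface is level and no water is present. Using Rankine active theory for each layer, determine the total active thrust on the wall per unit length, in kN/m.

137 kN/m

K_a1 = tan²(45°−32.7°/2) = 0.2985; K_a2 = tan²(45°−38.0°/2) = 0.2379.
Layer 1: σ at base = K_a1 γ₁ h₁ = 20.76 kPa; P₁ = ½×20.76×3.8 = 39.44.
Layer 2: σ_v at top = γ₁h₁ = 69.54; σ_h top = K_a2×69.54 = 16.54; σ_h base = K_a2×(69.54+18.2×3.9) = 33.43.
P₂ = ½(16.54+33.43)×3.9 = 97.44. Total P_a = 39.44+97.44 = 136.9 kN/m.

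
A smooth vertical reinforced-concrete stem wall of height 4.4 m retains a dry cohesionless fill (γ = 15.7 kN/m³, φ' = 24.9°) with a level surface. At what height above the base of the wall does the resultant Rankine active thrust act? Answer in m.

K_a = 0.4074.
The pressure distribution is triangular, so the resultant acts at H/3 above the base = 4.4/3 = 1.467 m.

1.47 m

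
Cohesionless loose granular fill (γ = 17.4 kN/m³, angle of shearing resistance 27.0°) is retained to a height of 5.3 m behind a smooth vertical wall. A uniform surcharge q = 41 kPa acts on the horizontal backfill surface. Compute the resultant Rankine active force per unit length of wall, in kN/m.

173 kN/m

K_a = tan²(45° − φ/2) = 0.3755.
Soil triangle: ½ K_a γ H² = 0.5×0.3755×17.4×5.3² = 91.77 kN/m.
Surcharge rectangle: K_a q H = 0.3755×41×5.3 = 81.60 kN/m.
Total = 91.77 + 81.60 = 173.4 kN/m.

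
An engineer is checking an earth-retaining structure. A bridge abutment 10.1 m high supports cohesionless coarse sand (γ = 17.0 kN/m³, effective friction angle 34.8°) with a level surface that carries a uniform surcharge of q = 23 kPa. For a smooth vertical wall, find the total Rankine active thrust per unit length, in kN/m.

300 kN/m

K_a = tan²(45° − φ/2) = 0.2733.
Soil triangle: ½ K_a γ H² = 0.5×0.2733×17.0×10.1² = 237.0 kN/m.
Surcharge rectangle: K_a q H = 0.2733×23×10.1 = 63.49 kN/m.
Total = 237.0 + 63.49 = 300.5 kN/m.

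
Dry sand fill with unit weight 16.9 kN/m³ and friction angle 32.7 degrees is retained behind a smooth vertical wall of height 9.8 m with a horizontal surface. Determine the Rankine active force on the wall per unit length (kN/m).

K_a = tan²(45° − φ/2) = 0.2985.
P_a = ½ K_a γ H² = 0.5 × 0.2985 × 16.9 × 9.8² = 242.2 kN/m.

242 kN/m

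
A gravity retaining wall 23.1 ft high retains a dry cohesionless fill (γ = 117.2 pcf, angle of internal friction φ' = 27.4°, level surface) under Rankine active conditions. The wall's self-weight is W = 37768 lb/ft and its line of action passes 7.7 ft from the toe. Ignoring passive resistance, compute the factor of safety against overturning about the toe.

3.27

K_a = tan²(45° − 27.4°/2) = 0.3697.
P_a = ½K_aγH² = 0.5×0.3697×117.2×23.1² = 11560 lb/ft, acting at H/3 = 7.700 ft above the base.
Overturning moment M_o = P_a × H/3 = 11560 × 7.700 = 89010.
Resisting moment M_r = W × 7.7 = 37768 × 7.7 = 290800.
FS_overturning = M_r/M_o = 290800/89010 = 3.267.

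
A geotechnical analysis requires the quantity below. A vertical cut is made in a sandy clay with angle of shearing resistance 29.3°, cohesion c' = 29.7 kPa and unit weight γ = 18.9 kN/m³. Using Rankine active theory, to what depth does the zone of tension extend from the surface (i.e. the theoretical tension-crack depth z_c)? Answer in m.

5.37 m

K_a = tan²(45° − 29.3°/2) = 0.3428; √K_a = 0.5855.
The active pressure is zero where K_a γ z = 2c√K_a, so z_c = 2c/(γ√K_a) = 2×29.7/(18.9×0.5855) = 5.368 m.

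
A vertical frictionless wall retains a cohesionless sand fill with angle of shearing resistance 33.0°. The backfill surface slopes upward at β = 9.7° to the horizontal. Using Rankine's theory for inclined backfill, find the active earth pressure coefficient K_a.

K_a = cos β · (cos β − √(cos²β − cos²φ)) / (cos β + √(cos²β − cos²φ)).
cos β = 0.9857, cos φ = 0.8387, √(cos²β − cos²φ) = 0.5179.
K_a = 0.9857 × (0.9857 − 0.5179)/(0.9857 + 0.5179) = 0.3067.

0.307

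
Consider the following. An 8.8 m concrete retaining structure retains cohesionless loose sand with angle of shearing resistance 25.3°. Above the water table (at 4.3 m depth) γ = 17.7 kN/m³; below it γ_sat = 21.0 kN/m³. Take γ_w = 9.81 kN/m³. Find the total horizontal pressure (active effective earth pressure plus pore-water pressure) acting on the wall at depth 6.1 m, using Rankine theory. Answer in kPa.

56.3 kPa

K_a = (1 − sin φ)/(1 + sin φ) = 0.4012.
γ' = 21.0 − 9.81 = 11.19 kN/m³.
Effective vertical stress at 6.1 m: σ'_v = 17.7×4.3 + 11.19×1.80 = 96.25 kPa.
σ'_h = K_a σ'_v = 0.4012 × 96.25 = 38.62 kPa; u = γ_w × 1.80 = 17.66 kPa.
Total σ_h = 38.62 + 17.66 = 56.27 kPa.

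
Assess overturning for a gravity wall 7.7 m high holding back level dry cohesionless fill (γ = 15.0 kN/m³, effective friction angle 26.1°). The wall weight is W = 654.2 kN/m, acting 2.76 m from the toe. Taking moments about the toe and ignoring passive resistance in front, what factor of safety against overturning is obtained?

K_a = tan²(45° − 26.1°/2) = 0.3889.
P_a = ½K_aγH² = 0.5×0.3889×15.0×7.7² = 173.0 kN/m, acting at H/3 = 2.567 m above the base.
Overturning moment M_o = P_a × H/3 = 173.0 × 2.567 = 443.9.
Resisting moment M_r = W × 2.76 = 654.2 × 2.76 = 1806.
FS_overturning = M_r/M_o = 1806/443.9 = 4.067.

4.07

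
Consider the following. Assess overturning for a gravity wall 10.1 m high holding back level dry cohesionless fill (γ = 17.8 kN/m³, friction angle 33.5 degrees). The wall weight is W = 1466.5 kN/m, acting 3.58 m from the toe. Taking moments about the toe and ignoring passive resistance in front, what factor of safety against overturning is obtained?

K_a = tan²(45° − 33.5°/2) = 0.2887.
P_a = ½K_aγH² = 0.5×0.2887×17.8×10.1² = 262.1 kN/m, acting at H/3 = 3.367 m above the base.
Overturning moment M_o = P_a × H/3 = 262.1 × 3.367 = 882.5.
Resisting moment M_r = W × 3.58 = 1466.5 × 3.58 = 5250.
FS_overturning = M_r/M_o = 5250/882.5 = 5.949.

5.95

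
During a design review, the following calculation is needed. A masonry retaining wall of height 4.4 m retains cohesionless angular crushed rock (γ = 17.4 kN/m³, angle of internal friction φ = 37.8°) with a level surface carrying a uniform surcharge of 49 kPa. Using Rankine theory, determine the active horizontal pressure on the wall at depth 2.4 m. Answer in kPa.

K_a = (1 − sin φ)/(1 + sin φ) = 0.2400.
σ_v = γz + q = 17.4 × 2.4 + 49 = 90.76 kPa.
σ_h = K_a σ_v = 0.2400 × 90.76 = 21.78 kPa.

21.8 kPa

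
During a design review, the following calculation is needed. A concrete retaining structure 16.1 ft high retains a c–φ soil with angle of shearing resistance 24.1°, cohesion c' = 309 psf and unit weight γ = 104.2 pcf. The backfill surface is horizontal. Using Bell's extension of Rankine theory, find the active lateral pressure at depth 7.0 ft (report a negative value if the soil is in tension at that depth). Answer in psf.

-94.1 psf

K_a = (1 − sin φ)/(1 + sin φ) = 0.4201.
σ_a = K_a γ z − 2c√K_a = 0.4201×104.2×7.0 − 2×309×0.6482 = -94.13 psf.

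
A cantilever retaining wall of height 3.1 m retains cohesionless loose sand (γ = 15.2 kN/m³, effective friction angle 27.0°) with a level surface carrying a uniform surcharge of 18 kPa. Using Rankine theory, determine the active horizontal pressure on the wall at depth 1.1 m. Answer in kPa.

13.0 kPa

K_a = (1 − sin φ)/(1 + sin φ) = 0.3755.
σ_v = γz + q = 15.2 × 1.1 + 18 = 34.72 kPa.
σ_h = K_a σ_v = 0.3755 × 34.72 = 13.04 kPa.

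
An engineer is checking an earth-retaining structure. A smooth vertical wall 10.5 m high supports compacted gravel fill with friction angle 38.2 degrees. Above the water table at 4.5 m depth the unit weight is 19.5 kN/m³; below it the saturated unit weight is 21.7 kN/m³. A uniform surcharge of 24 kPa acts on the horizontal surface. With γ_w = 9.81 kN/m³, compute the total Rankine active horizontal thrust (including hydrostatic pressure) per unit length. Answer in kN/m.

K_a = tan²(45° − φ/2) = 0.2358.
γ' = 21.7 − 9.81 = 11.89 kN/m³. h₂ = H − d_w = 6.0 m.
σ'_h: at surface K_a·q = 5.659; at WT K_a(q+γd_w) = 26.35; at base K_a(q+γd_w+γ'h₂) = 43.17 kPa.
P₁ = ½(5.659+26.35)×4.5 = 72.02; P₂ = ½(26.35+43.17)×6.0 = 208.6; P_w = ½γ_w h₂² = 176.6.
Total = 72.02+208.6+176.6 = 457.2 kN/m.

457 kN/m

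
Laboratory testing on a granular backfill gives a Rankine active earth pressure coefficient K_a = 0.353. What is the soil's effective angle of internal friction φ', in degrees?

K_a = tan²(45° − φ/2) ⇒ 45° − φ/2 = arctan(√0.353) = 30.72°.
φ = 2(45° − 30.72°) = 28.57°.

28.6°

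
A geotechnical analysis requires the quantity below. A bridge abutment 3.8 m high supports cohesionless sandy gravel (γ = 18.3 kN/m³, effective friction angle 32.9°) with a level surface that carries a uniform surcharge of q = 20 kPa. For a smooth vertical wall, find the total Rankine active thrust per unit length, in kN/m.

K_a = tan²(45° − φ/2) = 0.2960.
Soil triangle: ½ K_a γ H² = 0.5×0.2960×18.3×3.8² = 39.11 kN/m.
Surcharge rectangle: K_a q H = 0.2960×20×3.8 = 22.50 kN/m.
Total = 39.11 + 22.50 = 61.61 kN/m.

61.6 kN/m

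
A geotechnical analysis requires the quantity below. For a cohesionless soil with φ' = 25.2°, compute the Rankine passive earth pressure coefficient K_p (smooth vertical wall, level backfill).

K_p = (1 + sin φ)/(1 − sin φ) = tan²(45° + 25.2°/2) = 2.483.

2.48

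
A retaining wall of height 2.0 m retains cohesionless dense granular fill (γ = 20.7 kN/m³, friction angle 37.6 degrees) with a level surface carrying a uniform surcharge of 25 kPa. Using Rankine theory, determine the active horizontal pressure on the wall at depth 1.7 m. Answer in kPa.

K_a = (1 − sin φ)/(1 + sin φ) = 0.2421.
σ_v = γz + q = 20.7 × 1.7 + 25 = 60.19 kPa.
σ_h = K_a σ_v = 0.2421 × 60.19 = 14.57 kPa.

14.6 kPa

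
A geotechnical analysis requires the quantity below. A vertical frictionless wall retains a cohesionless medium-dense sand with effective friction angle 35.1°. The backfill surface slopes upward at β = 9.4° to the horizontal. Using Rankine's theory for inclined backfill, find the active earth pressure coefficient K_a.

0.279

K_a = cos β · (cos β − √(cos²β − cos²φ)) / (cos β + √(cos²β − cos²φ)).
cos β = 0.9866, cos φ = 0.8181, √(cos²β − cos²φ) = 0.5513.
K_a = 0.9866 × (0.9866 − 0.5513)/(0.9866 + 0.5513) = 0.2792.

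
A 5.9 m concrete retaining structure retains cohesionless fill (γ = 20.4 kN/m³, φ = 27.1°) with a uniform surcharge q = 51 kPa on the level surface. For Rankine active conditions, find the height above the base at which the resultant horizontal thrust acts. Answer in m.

2.42 m

K_a = 0.3741.
Triangular part P₁ = ½K_aγH² = 132.8 at H/3 = 1.967 m; rectangular part P₂ = K_a q H = 112.6 at H/2 = 2.950 m.
ȳ = (P₁·1.967 + P₂·2.950)/(P₁+P₂) = 2.418 m.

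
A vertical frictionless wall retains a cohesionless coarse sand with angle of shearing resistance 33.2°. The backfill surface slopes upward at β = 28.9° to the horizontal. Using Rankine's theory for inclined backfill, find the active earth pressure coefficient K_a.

K_a = cos β · (cos β − √(cos²β − cos²φ)) / (cos β + √(cos²β − cos²φ)).
cos β = 0.8755, cos φ = 0.8368, √(cos²β − cos²φ) = 0.2574.
K_a = 0.8755 × (0.8755 − 0.2574)/(0.8755 + 0.2574) = 0.4776.

0.478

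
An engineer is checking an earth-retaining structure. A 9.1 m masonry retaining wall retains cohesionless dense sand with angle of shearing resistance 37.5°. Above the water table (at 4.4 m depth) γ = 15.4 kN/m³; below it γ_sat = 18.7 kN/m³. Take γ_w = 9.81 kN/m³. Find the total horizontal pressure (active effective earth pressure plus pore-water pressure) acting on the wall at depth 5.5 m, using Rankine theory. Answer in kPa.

29.6 kPa

K_a = (1 − sin φ)/(1 + sin φ) = 0.2432.
γ' = 18.7 − 9.81 = 8.890 kN/m³.
Effective vertical stress at 5.5 m: σ'_v = 15.4×4.4 + 8.890×1.10 = 77.54 kPa.
σ'_h = K_a σ'_v = 0.2432 × 77.54 = 18.86 kPa; u = γ_w × 1.10 = 10.79 kPa.
Total σ_h = 18.86 + 10.79 = 29.65 kPa.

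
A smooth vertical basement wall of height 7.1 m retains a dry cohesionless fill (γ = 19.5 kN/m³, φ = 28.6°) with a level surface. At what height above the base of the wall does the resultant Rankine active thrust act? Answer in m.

K_a = 0.3525.
The pressure distribution is triangular, so the resultant acts at H/3 above the base = 7.1/3 = 2.367 m.

2.37 m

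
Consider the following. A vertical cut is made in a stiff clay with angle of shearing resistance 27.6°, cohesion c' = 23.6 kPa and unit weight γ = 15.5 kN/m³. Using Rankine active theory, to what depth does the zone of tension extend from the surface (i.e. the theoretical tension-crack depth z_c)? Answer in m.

K_a = tan²(45° − 27.6°/2) = 0.3668; √K_a = 0.6056.
The active pressure is zero where K_a γ z = 2c√K_a, so z_c = 2c/(γ√K_a) = 2×23.6/(15.5×0.6056) = 5.028 m.

5.03 m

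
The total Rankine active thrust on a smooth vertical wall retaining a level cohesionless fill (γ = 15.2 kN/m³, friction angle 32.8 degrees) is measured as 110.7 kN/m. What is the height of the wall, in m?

7.00 m

K_a = 0.2973. P_a = ½ K_a γ H² ⇒ H = √(2P_a/(K_a γ)).
H = √(2×110.7/(0.2973×15.2)) = 7.000 m.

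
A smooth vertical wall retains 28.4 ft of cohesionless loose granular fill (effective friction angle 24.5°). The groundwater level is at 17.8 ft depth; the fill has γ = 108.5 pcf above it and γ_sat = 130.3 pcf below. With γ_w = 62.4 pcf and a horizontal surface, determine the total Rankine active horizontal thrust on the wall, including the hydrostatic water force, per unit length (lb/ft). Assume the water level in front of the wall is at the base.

K_a = tan²(45° − φ/2) = 0.4137.
γ' = 130.3 − 62.4 = 67.90 pcf. Depth below WT = 10.6 ft.
σ'_h at WT = K_a γ d_w = 799.0 psf; at base = 799.0 + K_a γ' × 10.6 = 1097 psf.
P₁ (0–17.8 ft) = ½×799.0×17.8 = 7111. P₂ (17.8–28.4 ft) = ½(799.0+1097)×10.6 = 10050.
P_w = ½ γ_w h₂² = 0.5×62.4×10.6² = 3506. Total = 7111+10050+3506 = 20670 lb/ft.

20700 lb/ft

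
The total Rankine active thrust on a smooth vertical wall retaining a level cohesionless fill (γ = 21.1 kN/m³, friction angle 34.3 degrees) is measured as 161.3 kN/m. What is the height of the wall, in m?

K_a = 0.2792. P_a = ½ K_a γ H² ⇒ H = √(2P_a/(K_a γ)).
H = √(2×161.3/(0.2792×21.1)) = 7.401 m.

7.40 m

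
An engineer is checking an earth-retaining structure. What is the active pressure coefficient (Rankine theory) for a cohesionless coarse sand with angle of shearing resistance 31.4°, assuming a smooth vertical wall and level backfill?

0.315

K_a = (1 − sin φ)/(1 + sin φ) = (1 − sin 31.4°)/(1 + sin 31.4°) = 0.3149.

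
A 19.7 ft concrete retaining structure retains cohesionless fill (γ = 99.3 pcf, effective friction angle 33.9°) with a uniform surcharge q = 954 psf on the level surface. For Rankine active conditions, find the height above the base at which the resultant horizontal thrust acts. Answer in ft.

K_a = 0.2839.
Triangular part P₁ = ½K_aγH² = 5471 at H/3 = 6.567 ft; rectangular part P₂ = K_a q H = 5336 at H/2 = 9.850 ft.
ȳ = (P₁·6.567 + P₂·9.850)/(P₁+P₂) = 8.188 ft.

8.19 ft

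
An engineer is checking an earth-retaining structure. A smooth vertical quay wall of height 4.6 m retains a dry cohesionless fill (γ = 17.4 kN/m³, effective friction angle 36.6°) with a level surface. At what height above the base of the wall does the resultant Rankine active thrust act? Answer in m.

1.53 m

K_a = 0.2530.
The pressure distribution is triangular, so the resultant acts at H/3 above the base = 4.6/3 = 1.533 m.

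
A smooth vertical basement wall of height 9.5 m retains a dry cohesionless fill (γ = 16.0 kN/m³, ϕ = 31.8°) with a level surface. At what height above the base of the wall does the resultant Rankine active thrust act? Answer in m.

3.17 m

K_a = 0.3098.
The pressure distribution is triangular, so the resultant acts at H/3 above the base = 9.5/3 = 3.167 m.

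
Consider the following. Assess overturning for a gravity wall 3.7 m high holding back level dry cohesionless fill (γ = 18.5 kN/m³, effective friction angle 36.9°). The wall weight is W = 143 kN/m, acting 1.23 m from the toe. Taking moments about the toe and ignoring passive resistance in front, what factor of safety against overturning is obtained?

4.51

K_a = tan²(45° − 36.9°/2) = 0.2497.
P_a = ½K_aγH² = 0.5×0.2497×18.5×3.7² = 31.62 kN/m, acting at H/3 = 1.233 m above the base.
Overturning moment M_o = P_a × H/3 = 31.62 × 1.233 = 38.99.
Resisting moment M_r = W × 1.23 = 143 × 1.23 = 175.9.
FS_overturning = M_r/M_o = 175.9/38.99 = 4.511.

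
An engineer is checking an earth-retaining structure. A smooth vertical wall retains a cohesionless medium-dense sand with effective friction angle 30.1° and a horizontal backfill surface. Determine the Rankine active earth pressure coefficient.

0.332

K_a = tan²(45° − φ/2) = tan²(29.95°) = 0.3320.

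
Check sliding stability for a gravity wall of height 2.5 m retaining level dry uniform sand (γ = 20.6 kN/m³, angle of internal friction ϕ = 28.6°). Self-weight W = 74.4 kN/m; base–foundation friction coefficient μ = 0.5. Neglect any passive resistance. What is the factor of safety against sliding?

K_a = tan²(45° − 28.6°/2) = 0.3525.
P_a = ½K_aγH² = 0.5×0.3525×20.6×2.5² = 22.70 kN/m, acting at H/3 = 0.8333 m above the base.
FS_sliding = μW / P_a = 0.5×74.4 / 22.70 = 1.639.

1.64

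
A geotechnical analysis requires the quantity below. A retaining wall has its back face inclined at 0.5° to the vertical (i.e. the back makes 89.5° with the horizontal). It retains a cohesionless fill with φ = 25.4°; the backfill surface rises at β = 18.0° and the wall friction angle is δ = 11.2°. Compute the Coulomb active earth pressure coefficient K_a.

0.507

K_a = sin²(α+φ) / [sin²α · sin(α−δ) · (1 + √{sin(φ+δ)sin(φ−β) / (sin(α−δ)sin(α+β))})²].
With α = 89.5°, φ = 25.4°, δ = 11.2°, β = 18.0°: K_a = 0.5075.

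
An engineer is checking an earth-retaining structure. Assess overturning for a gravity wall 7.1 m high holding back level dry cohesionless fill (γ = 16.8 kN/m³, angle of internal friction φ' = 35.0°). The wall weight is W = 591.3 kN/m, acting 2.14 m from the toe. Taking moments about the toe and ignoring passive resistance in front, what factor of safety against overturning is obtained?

4.66

K_a = tan²(45° − 35.0°/2) = 0.2710.
P_a = ½K_aγH² = 0.5×0.2710×16.8×7.1² = 114.7 kN/m, acting at H/3 = 2.367 m above the base.
Overturning moment M_o = P_a × H/3 = 114.7 × 2.367 = 271.6.
Resisting moment M_r = W × 2.14 = 591.3 × 2.14 = 1265.
FS_overturning = M_r/M_o = 1265/271.6 = 4.659.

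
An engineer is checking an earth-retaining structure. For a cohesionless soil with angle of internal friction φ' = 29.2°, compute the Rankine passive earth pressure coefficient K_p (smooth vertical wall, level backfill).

2.91

K_p = (1 + sin φ)/(1 − sin φ) = tan²(45° + 29.2°/2) = 2.905.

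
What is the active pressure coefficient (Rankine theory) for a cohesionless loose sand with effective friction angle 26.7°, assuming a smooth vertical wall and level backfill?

K_a = tan²(45° − φ/2) = tan²(31.65°) = 0.3800.

0.380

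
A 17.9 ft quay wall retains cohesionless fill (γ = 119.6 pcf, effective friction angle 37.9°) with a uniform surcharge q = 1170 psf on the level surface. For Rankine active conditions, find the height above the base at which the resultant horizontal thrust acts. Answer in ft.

K_a = 0.2389.
Triangular part P₁ = ½K_aγH² = 4578 at H/3 = 5.967 ft; rectangular part P₂ = K_a q H = 5004 at H/2 = 8.950 ft.
ȳ = (P₁·5.967 + P₂·8.950)/(P₁+P₂) = 7.525 ft.

7.52 ft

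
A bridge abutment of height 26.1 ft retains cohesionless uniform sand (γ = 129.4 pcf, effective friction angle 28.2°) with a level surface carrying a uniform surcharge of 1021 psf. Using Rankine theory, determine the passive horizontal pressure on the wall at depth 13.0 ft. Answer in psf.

K_p = (1 + sin φ)/(1 − sin φ) = 2.792.
σ_v = γz + q = 129.4 × 13.0 + 1021 = 2703 psf.
σ_h = K_p σ_v = 2.792 × 2703 = 7547 psf.

7550 psf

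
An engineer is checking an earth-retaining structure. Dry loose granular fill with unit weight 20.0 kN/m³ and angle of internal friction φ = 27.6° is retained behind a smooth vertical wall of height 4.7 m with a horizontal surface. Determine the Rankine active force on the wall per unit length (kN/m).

81.0 kN/m

K_a = tan²(45° − φ/2) = 0.3668.
P_a = ½ K_a γ H² = 0.5 × 0.3668 × 20.0 × 4.7² = 81.02 kN/m.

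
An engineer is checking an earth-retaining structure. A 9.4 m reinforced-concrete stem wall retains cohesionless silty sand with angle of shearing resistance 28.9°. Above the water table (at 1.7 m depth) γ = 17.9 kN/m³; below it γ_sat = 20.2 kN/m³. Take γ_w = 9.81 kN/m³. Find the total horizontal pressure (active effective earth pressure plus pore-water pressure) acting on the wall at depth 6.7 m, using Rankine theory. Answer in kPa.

77.7 kPa

K_a = (1 − sin φ)/(1 + sin φ) = 0.3484.
γ' = 20.2 − 9.81 = 10.39 kN/m³.
Effective vertical stress at 6.7 m: σ'_v = 17.9×1.7 + 10.39×5.00 = 82.38 kPa.
σ'_h = K_a σ'_v = 0.3484 × 82.38 = 28.70 kPa; u = γ_w × 5.00 = 49.05 kPa.
Total σ_h = 28.70 + 49.05 = 77.75 kPa.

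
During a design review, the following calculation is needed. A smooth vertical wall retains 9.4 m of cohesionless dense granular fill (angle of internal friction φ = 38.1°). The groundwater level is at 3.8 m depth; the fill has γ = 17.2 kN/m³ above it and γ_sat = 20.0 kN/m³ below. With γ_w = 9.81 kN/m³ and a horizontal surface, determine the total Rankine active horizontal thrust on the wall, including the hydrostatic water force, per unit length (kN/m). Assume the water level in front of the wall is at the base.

308 kN/m

K_a = tan²(45° − φ/2) = 0.2368.
γ' = 20.0 − 9.81 = 10.19 kN/m³. Depth below WT = 5.6 m.
σ'_h at WT = K_a γ d_w = 15.48 kPa; at base = 15.48 + K_a γ' × 5.6 = 28.99 kPa.
P₁ (0–3.8 m) = ½×15.48×3.8 = 29.41. P₂ (3.8–9.4 m) = ½(15.48+28.99)×5.6 = 124.5.
P_w = ½ γ_w h₂² = 0.5×9.81×5.6² = 153.8. Total = 29.41+124.5+153.8 = 307.8 kN/m.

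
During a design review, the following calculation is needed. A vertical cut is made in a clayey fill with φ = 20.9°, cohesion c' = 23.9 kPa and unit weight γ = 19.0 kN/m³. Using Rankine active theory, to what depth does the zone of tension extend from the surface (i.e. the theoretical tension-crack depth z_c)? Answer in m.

3.65 m

K_a = tan²(45° − 20.9°/2) = 0.4741; √K_a = 0.6886.
The active pressure is zero where K_a γ z = 2c√K_a, so z_c = 2c/(γ√K_a) = 2×23.9/(19.0×0.6886) = 3.654 m.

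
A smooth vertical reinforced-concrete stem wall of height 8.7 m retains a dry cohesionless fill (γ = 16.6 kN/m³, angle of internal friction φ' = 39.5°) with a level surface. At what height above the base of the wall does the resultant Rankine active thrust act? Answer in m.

2.90 m

K_a = 0.2224.
The pressure distribution is triangular, so the resultant acts at H/3 above the base = 8.7/3 = 2.900 m.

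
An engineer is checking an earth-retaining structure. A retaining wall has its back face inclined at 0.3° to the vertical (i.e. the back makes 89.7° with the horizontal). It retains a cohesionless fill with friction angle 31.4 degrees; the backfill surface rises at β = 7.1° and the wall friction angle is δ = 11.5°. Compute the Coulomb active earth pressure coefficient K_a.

K_a = sin²(α+φ) / [sin²α · sin(α−δ) · (1 + √{sin(φ+δ)sin(φ−β) / (sin(α−δ)sin(α+β))})²].
With α = 89.7°, φ = 31.4°, δ = 11.5°, β = 7.1°: K_a = 0.3171.

0.317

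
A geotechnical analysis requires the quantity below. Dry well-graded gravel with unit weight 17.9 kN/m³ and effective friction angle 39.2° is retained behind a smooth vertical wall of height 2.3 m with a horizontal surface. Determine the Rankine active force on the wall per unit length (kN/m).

10.7 kN/m

K_a = tan²(45° − φ/2) = 0.2255.
P_a = ½ K_a γ H² = 0.5 × 0.2255 × 17.9 × 2.3² = 10.67 kN/m.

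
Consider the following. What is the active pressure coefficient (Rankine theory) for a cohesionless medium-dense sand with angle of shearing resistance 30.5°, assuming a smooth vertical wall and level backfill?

K_a = tan²(45° − φ/2) = tan²(29.75°) = 0.3267.

0.327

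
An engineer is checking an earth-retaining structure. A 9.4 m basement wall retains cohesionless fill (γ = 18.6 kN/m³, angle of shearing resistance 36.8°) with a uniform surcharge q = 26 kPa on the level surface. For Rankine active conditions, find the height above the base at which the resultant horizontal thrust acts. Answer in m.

3.49 m

K_a = 0.2508.
Triangular part P₁ = ½K_aγH² = 206.1 at H/3 = 3.133 m; rectangular part P₂ = K_a q H = 61.29 at H/2 = 4.700 m.
ȳ = (P₁·3.133 + P₂·4.700)/(P₁+P₂) = 3.492 m.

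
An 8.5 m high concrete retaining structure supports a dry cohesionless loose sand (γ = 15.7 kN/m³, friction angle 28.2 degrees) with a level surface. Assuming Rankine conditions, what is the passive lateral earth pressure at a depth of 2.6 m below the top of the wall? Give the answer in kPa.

K_p = (1 + sin φ)/(1 − sin φ) = 2.792.
σ_h = K_p γ z = 2.792 × 15.7 × 2.6 = 114.0 kPa.

114 kPa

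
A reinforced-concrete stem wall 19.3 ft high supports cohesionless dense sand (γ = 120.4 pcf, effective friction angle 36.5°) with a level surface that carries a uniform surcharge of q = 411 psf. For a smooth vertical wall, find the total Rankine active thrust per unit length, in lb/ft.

K_a = tan²(45° − φ/2) = 0.2541.
Soil triangle: ½ K_a γ H² = 0.5×0.2541×120.4×19.3² = 5697 lb/ft.
Surcharge rectangle: K_a q H = 0.2541×411×19.3 = 2015 lb/ft.
Total = 5697 + 2015 = 7712 lb/ft.

7710 lb/ft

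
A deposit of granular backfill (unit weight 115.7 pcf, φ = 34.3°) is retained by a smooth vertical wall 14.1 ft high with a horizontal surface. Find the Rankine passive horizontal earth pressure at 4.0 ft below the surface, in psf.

K_p = (1 + sin φ)/(1 − sin φ) = 3.582.
σ_h = K_p γ z = 3.582 × 115.7 × 4.0 = 1658 psf.

1660 psf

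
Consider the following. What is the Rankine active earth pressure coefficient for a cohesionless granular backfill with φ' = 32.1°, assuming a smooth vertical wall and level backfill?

K_a = (1 − sin φ)/(1 + sin φ) = (1 − sin 32.1°)/(1 + sin 32.1°) = 0.3060.

0.306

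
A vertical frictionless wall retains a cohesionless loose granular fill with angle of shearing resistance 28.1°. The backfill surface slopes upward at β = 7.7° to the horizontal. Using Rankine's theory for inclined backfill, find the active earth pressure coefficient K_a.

0.371

K_a = cos β · (cos β − √(cos²β − cos²φ)) / (cos β + √(cos²β − cos²φ)).
cos β = 0.9910, cos φ = 0.8821, √(cos²β − cos²φ) = 0.4516.
K_a = 0.9910 × (0.9910 − 0.4516)/(0.9910 + 0.4516) = 0.3706.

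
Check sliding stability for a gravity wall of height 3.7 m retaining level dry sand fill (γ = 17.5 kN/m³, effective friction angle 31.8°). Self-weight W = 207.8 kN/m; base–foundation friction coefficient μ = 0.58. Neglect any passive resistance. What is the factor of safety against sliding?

3.25

K_a = tan²(45° − 31.8°/2) = 0.3098.
P_a = ½K_aγH² = 0.5×0.3098×17.5×3.7² = 37.11 kN/m, acting at H/3 = 1.233 m above the base.
FS_sliding = μW / P_a = 0.58×207.8 / 37.11 = 3.248.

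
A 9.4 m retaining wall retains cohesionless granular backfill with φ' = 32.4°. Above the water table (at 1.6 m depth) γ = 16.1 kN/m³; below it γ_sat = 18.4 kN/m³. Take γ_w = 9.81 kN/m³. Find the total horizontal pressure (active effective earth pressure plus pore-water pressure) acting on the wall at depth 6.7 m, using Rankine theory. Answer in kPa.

71.1 kPa

K_a = (1 − sin φ)/(1 + sin φ) = 0.3022.
γ' = 18.4 − 9.81 = 8.590 kN/m³.
Effective vertical stress at 6.7 m: σ'_v = 16.1×1.6 + 8.590×5.10 = 69.57 kPa.
σ'_h = K_a σ'_v = 0.3022 × 69.57 = 21.03 kPa; u = γ_w × 5.10 = 50.03 kPa.
Total σ_h = 21.03 + 50.03 = 71.06 kPa.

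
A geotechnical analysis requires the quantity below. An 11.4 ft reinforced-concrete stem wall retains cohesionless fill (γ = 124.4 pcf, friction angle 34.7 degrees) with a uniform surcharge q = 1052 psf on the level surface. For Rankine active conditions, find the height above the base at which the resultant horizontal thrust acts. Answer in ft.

4.93 ft

K_a = 0.2745.
Triangular part P₁ = ½K_aγH² = 2219 at H/3 = 3.800 ft; rectangular part P₂ = K_a q H = 3292 at H/2 = 5.700 ft.
ȳ = (P₁·3.800 + P₂·5.700)/(P₁+P₂) = 4.935 ft.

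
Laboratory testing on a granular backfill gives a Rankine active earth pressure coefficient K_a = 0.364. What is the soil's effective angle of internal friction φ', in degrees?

K_a = tan²(45° − φ/2) ⇒ 45° − φ/2 = arctan(√0.364) = 31.10°.
φ = 2(45° − 31.10°) = 27.79°.

27.8°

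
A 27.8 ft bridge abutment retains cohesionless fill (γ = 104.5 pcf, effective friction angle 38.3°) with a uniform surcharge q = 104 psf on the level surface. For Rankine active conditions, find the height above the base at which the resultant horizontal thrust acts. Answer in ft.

K_a = 0.2347.
Triangular part P₁ = ½K_aγH² = 9479 at H/3 = 9.267 ft; rectangular part P₂ = K_a q H = 678.7 at H/2 = 13.90 ft.
ȳ = (P₁·9.267 + P₂·13.90)/(P₁+P₂) = 9.576 ft.

9.58 ft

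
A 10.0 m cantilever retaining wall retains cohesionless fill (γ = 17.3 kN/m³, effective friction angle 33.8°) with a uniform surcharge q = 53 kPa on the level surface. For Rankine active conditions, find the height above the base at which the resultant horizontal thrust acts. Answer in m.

K_a = 0.2851.
Triangular part P₁ = ½K_aγH² = 246.6 at H/3 = 3.333 m; rectangular part P₂ = K_a q H = 151.1 at H/2 = 5.000 m.
ȳ = (P₁·3.333 + P₂·5.000)/(P₁+P₂) = 3.967 m.

3.97 m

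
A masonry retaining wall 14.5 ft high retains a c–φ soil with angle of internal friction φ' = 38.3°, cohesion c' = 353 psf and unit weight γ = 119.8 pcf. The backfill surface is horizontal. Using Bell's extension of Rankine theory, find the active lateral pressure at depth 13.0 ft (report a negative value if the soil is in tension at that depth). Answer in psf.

23.5 psf

K_a = (1 − sin φ)/(1 + sin φ) = 0.2347.
σ_a = K_a γ z − 2c√K_a = 0.2347×119.8×13.0 − 2×353×0.4845 = 23.52 psf.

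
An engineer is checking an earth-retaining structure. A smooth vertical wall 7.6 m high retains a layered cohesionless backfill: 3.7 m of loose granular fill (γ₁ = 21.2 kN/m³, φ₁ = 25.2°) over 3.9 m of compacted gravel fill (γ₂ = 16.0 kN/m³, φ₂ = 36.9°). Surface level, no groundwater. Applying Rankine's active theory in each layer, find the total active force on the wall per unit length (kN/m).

K_a1 = tan²(45°−25.2°/2) = 0.4027; K_a2 = tan²(45°−36.9°/2) = 0.2497.
Layer 1: σ at base = K_a1 γ₁ h₁ = 31.59 kPa; P₁ = ½×31.59×3.7 = 58.44.
Layer 2: σ_v at top = γ₁h₁ = 78.44; σ_h top = K_a2×78.44 = 19.58; σ_h base = K_a2×(78.44+16.0×3.9) = 35.16.
P₂ = ½(19.58+35.16)×3.9 = 106.8. Total P_a = 58.44+106.8 = 165.2 kN/m.

165 kN/m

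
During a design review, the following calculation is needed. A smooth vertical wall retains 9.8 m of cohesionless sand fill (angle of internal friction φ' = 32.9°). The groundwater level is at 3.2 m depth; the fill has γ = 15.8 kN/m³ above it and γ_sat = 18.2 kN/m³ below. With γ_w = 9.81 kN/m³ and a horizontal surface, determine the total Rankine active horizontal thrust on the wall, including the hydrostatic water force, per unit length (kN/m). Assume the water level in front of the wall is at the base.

390 kN/m

K_a = tan²(45° − φ/2) = 0.2960.
γ' = 18.2 − 9.81 = 8.390 kN/m³. Depth below WT = 6.6 m.
σ'_h at WT = K_a γ d_w = 14.97 kPa; at base = 14.97 + K_a γ' × 6.6 = 31.36 kPa.
P₁ (0–3.2 m) = ½×14.97×3.2 = 23.95. P₂ (3.2–9.8 m) = ½(14.97+31.36)×6.6 = 152.9.
P_w = ½ γ_w h₂² = 0.5×9.81×6.6² = 213.7. Total = 23.95+152.9+213.7 = 390.5 kN/m.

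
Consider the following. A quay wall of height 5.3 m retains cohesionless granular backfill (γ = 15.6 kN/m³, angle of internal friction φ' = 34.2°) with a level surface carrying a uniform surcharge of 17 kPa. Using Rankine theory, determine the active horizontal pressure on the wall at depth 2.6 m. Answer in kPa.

16.1 kPa

K_a = (1 − sin φ)/(1 + sin φ) = 0.2803.
σ_v = γz + q = 15.6 × 2.6 + 17 = 57.56 kPa.
σ_h = K_a σ_v = 0.2803 × 57.56 = 16.14 kPa.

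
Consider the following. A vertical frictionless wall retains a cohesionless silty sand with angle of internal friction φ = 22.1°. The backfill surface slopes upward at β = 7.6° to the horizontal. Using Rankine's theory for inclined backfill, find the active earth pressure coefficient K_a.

K_a = cos β · (cos β − √(cos²β − cos²φ)) / (cos β + √(cos²β − cos²φ)).
cos β = 0.9912, cos φ = 0.9265, √(cos²β − cos²φ) = 0.3522.
K_a = 0.9912 × (0.9912 − 0.3522)/(0.9912 + 0.3522) = 0.4715.

0.471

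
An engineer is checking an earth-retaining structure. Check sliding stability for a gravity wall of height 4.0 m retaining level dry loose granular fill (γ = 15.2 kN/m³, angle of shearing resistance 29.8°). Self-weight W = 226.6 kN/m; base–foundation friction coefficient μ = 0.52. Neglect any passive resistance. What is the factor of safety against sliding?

K_a = tan²(45° − 29.8°/2) = 0.3360.
P_a = ½K_aγH² = 0.5×0.3360×15.2×4.0² = 40.86 kN/m, acting at H/3 = 1.333 m above the base.
FS_sliding = μW / P_a = 0.52×226.6 / 40.86 = 2.884.

2.88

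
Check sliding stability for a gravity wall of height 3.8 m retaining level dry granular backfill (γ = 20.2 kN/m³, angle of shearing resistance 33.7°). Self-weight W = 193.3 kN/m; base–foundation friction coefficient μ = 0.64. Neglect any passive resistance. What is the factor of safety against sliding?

2.96

K_a = tan²(45° − 33.7°/2) = 0.2863.
P_a = ½K_aγH² = 0.5×0.2863×20.2×3.8² = 41.76 kN/m, acting at H/3 = 1.267 m above the base.
FS_sliding = μW / P_a = 0.64×193.3 / 41.76 = 2.963.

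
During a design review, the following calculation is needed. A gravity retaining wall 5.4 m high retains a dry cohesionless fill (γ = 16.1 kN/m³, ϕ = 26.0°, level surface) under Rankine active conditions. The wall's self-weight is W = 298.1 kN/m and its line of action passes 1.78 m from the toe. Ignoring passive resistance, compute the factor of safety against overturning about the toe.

3.22

K_a = tan²(45° − 26.0°/2) = 0.3905.
P_a = ½K_aγH² = 0.5×0.3905×16.1×5.4² = 91.66 kN/m, acting at H/3 = 1.800 m above the base.
Overturning moment M_o = P_a × H/3 = 91.66 × 1.800 = 165.0.
Resisting moment M_r = W × 1.78 = 298.1 × 1.78 = 530.6.
FS_overturning = M_r/M_o = 530.6/165.0 = 3.216.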